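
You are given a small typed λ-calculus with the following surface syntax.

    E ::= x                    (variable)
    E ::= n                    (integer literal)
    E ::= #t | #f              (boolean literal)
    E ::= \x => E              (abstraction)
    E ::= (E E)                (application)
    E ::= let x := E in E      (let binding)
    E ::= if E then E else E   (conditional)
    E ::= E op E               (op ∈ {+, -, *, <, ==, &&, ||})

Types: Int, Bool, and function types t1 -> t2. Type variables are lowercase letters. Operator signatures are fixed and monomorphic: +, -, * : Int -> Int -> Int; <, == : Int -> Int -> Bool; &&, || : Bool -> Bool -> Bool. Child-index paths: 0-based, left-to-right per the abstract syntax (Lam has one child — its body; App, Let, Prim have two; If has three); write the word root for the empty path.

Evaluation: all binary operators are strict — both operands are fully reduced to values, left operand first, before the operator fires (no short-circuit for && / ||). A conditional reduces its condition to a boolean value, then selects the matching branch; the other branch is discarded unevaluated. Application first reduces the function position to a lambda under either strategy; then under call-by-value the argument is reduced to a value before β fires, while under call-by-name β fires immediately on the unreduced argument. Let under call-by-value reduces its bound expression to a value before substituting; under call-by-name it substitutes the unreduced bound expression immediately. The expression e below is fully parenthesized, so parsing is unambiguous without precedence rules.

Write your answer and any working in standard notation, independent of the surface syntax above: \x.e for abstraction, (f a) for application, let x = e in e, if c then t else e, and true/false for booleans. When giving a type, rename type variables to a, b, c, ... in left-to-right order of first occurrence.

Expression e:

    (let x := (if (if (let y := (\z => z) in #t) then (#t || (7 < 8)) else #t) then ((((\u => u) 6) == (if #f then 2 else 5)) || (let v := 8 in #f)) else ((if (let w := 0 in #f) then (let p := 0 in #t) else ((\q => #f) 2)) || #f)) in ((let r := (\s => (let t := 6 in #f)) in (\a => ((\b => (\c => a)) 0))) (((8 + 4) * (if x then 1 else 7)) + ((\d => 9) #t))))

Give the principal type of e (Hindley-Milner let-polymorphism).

Answer: a -> Int

Derivation:
z : a
\z._ : a -> a
let y : forall. a -> a
  unify Bool ~ Bool
  unify Bool ~ Bool
  unify Int ~ Int
  unify Int ~ Int
  unify Bool ~ Bool
  unify Bool ~ Bool
  unify Bool ~ Bool
u : b
\u._ : b -> b
  unify b -> b ~ Int -> c
  unify b ~ Int
  unify Int ~ c
_ _ : Int
  unify Int ~ Int
  unify Bool ~ Bool
  unify Int ~ Int
  unify Int ~ Int
  unify Bool ~ Bool
let v : Int
  unify Bool ~ Bool
let w : Int
  unify Bool ~ Bool
let p : Int
\q._ : d -> Bool
  unify d -> Bool ~ Int -> e
  unify d ~ Int
  unify Bool ~ e
_ _ : Bool
  unify Bool ~ Bool
  unify Bool ~ Bool
  unify Bool ~ Bool
  unify Bool ~ Bool
let x : Bool
let t : Int
\s._ : f -> Bool
let r : forall. f -> Bool
a : g
\c._ : i -> g
\b._ : h -> i -> g
  unify h -> i -> g ~ Int -> j
  unify h ~ Int
  unify i -> g ~ j
_ _ : i -> g
\a._ : g -> i -> g
  unify Int ~ Int
  unify Int ~ Int
  unify Int ~ Int
x : Bool
  unify Bool ~ Bool
  unify Int ~ Int
  unify Int ~ Int
  unify Int ~ Int
\d._ : k -> Int
  unify k -> Int ~ Bool -> l
  unify k ~ Bool
  unify Int ~ l
_ _ : Int
  unify Int ~ Int
  unify g -> i -> g ~ Int -> m
  unify g ~ Int
  unify i -> Int ~ m
_ _ : i -> Int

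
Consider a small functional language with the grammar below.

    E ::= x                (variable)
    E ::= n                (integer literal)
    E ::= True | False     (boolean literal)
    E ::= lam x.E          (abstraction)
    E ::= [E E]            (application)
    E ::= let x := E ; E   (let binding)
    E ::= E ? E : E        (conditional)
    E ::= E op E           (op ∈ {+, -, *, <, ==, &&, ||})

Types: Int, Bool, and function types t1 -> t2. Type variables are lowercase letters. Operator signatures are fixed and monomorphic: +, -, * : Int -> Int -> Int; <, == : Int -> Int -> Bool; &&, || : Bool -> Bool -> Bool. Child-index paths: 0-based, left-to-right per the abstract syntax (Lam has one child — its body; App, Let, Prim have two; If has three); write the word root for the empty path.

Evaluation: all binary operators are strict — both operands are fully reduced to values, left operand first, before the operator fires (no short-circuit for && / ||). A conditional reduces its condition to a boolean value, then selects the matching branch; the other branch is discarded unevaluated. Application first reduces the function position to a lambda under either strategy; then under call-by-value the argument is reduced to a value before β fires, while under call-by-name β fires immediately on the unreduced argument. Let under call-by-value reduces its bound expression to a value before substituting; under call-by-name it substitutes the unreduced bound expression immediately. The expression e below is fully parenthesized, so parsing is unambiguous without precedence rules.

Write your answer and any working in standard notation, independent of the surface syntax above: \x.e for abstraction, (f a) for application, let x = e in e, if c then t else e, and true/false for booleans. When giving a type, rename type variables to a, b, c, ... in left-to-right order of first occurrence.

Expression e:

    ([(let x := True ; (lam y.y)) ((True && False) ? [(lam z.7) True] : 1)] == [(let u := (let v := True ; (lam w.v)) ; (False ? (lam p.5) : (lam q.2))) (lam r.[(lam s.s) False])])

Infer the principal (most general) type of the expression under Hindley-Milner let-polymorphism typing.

Derivation:
let x : Bool
y : a
\y._ : a -> a
  unify Bool ~ Bool
  unify Bool ~ Bool
  unify Bool ~ Bool
\z._ : b -> Int
  unify b -> Int ~ Bool -> c
  unify b ~ Bool
  unify Int ~ c
_ _ : Int
  unify Int ~ Int
  unify a -> a ~ Int -> d
  unify a ~ Int
  unify Int ~ d
_ _ : Int
  unify Int ~ Int
let v : Bool
v : Bool
\w._ : e -> Bool
let u : forall. e -> Bool
  unify Bool ~ Bool
\p._ : f -> Int
\q._ : g -> Int
  unify f -> Int ~ g -> Int
  unify f ~ g
  unify Int ~ Int
s : i
\s._ : i -> i
  unify i -> i ~ Bool -> j
  unify i ~ Bool
  unify Bool ~ j
_ _ : Bool
\r._ : h -> Bool
  unify g -> Int ~ (h -> Bool) -> k
  unify g ~ h -> Bool
  unify Int ~ k
_ _ : Int
  unify Int ~ Int

Answer: Bool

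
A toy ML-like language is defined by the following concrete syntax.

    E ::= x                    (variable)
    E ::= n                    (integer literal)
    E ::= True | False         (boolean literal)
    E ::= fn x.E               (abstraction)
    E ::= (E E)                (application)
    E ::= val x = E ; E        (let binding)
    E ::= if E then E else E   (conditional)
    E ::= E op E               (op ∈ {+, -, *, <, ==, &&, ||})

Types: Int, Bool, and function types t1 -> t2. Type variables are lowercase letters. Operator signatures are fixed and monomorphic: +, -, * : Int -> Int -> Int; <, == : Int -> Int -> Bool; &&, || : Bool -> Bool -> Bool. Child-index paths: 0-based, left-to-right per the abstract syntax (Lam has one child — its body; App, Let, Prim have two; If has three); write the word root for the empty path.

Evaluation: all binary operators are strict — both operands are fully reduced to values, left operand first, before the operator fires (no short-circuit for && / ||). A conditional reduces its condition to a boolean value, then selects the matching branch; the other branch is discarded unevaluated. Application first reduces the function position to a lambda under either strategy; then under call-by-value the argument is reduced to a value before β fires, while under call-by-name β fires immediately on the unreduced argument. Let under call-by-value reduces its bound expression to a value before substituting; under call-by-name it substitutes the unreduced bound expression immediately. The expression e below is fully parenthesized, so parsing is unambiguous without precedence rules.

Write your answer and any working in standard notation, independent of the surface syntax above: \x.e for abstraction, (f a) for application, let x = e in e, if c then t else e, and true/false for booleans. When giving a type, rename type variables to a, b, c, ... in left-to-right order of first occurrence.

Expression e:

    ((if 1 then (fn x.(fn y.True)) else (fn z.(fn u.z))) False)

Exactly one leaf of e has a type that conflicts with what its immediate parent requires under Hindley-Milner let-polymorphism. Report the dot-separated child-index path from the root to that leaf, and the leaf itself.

Answer: 0.0 : 1

Derivation:
  unify Int ~ Bool
  FAIL: mismatch Int ~ Bool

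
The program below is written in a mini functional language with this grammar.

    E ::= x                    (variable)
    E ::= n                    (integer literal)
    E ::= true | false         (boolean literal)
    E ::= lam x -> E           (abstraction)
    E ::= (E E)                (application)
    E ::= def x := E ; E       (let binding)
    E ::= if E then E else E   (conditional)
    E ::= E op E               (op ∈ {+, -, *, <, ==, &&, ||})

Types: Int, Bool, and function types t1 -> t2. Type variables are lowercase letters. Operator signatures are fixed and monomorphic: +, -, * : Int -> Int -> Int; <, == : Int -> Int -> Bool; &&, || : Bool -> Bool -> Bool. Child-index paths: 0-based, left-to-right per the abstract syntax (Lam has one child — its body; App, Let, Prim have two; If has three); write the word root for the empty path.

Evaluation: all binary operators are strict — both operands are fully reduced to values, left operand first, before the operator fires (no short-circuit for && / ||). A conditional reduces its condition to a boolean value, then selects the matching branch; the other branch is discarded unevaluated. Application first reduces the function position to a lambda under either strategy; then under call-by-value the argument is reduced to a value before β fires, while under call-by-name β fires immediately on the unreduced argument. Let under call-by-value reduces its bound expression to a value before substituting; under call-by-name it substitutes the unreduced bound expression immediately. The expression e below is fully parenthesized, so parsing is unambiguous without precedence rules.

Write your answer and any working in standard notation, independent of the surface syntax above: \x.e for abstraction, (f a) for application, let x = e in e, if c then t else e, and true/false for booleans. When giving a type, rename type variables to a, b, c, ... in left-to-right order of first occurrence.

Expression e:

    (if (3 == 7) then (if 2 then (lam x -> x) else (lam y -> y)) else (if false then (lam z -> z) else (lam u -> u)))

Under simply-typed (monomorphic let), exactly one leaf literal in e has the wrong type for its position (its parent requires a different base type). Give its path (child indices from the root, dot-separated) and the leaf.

Working:
  unify Int ~ Int
  unify Int ~ Int
  unify Bool ~ Bool
  unify Int ~ Bool
  FAIL: mismatch Int ~ Bool

Answer: 1.0 : 2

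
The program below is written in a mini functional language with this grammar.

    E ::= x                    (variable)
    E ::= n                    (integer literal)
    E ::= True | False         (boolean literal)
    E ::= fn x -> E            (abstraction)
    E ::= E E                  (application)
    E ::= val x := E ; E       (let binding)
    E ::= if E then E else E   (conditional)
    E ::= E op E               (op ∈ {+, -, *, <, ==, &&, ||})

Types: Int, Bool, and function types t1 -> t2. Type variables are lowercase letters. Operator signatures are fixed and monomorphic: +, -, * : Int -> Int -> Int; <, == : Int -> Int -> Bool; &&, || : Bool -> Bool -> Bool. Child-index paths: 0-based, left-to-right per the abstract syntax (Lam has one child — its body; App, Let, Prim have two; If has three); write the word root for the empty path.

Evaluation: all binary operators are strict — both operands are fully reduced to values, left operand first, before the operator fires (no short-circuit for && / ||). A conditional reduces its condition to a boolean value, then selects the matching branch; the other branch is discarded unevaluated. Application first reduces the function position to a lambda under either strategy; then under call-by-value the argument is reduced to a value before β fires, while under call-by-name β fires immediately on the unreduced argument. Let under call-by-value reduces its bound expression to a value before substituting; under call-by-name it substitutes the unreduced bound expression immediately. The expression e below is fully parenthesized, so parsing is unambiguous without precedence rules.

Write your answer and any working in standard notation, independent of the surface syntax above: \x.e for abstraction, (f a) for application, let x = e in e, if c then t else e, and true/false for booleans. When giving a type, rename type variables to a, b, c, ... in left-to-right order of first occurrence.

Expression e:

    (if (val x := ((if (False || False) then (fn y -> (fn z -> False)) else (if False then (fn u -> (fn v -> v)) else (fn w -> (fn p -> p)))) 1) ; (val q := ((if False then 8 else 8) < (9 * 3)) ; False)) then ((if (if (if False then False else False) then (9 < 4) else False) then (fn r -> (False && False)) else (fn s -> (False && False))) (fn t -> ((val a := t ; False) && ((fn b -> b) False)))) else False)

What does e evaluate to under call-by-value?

Derivation:
step 0: (if (let x = ((if (false || false) then (\y.(\z.false)) else (if false then (\u.(\v.v)) else (\w.(\p.p)))) 1) in (let q = ((if false then 8 else 8) < (9 * 3)) in false)) then ((if (if (if false then false else false) then (9 < 4) else false) then (\r.(false && false)) else (\s.(false && false))) (\t.((let a = t in false) && ((\b.b) false)))) else false)
step 1: [delta@0.0.0.0] (if (let x = ((if false then (\y.(\z.false)) else (if false then (\u.(\v.v)) else (\w.(\p.p)))) 1) in (let q = ((if false then 8 else 8) < (9 * 3)) in false)) then ((if (if (if false then false else false) then (9 < 4) else false) then (\r.(false && false)) else (\s.(false && false))) (\t.((let a = t in false) && ((\b.b) false)))) else false)
step 2: [if@0.0.0] (if (let x = ((if false then (\u.(\v.v)) else (\w.(\p.p))) 1) in (let q = ((if false then 8 else 8) < (9 * 3)) in false)) then ((if (if (if false then false else false) then (9 < 4) else false) then (\r.(false && false)) else (\s.(false && false))) (\t.((let a = t in false) && ((\b.b) false)))) else false)
step 3: [if@0.0.0] (if (let x = ((\w.(\p.p)) 1) in (let q = ((if false then 8 else 8) < (9 * 3)) in false)) then ((if (if (if false then false else false) then (9 < 4) else false) then (\r.(false && false)) else (\s.(false && false))) (\t.((let a = t in false) && ((\b.b) false)))) else false)
step 4: [beta@0.0] (if (let x = (\p.p) in (let q = ((if false then 8 else 8) < (9 * 3)) in false)) then ((if (if (if false then false else false) then (9 < 4) else false) then (\r.(false && false)) else (\s.(false && false))) (\t.((let a = t in false) && ((\b.b) false)))) else false)
step 5: [let@0] (if (let q = ((if false then 8 else 8) < (9 * 3)) in false) then ((if (if (if false then false else false) then (9 < 4) else false) then (\r.(false && false)) else (\s.(false && false))) (\t.((let a = t in false) && ((\b.b) false)))) else false)
step 6: [if@0.0.0] (if (let q = (8 < (9 * 3)) in false) then ((if (if (if false then false else false) then (9 < 4) else false) then (\r.(false && false)) else (\s.(false && false))) (\t.((let a = t in false) && ((\b.b) false)))) else false)
step 7: [delta@0.0.1] (if (let q = (8 < 27) in false) then ((if (if (if false then false else false) then (9 < 4) else false) then (\r.(false && false)) else (\s.(false && false))) (\t.((let a = t in false) && ((\b.b) false)))) else false)
step 8: [delta@0.0] (if (let q = true in false) then ((if (if (if false then false else false) then (9 < 4) else false) then (\r.(false && false)) else (\s.(false && false))) (\t.((let a = t in false) && ((\b.b) false)))) else false)
step 9: [let@0] (if false then ((if (if (if false then false else false) then (9 < 4) else false) then (\r.(false && false)) else (\s.(false && false))) (\t.((let a = t in false) && ((\b.b) false)))) else false)
step 10: [if@root] false

Answer: false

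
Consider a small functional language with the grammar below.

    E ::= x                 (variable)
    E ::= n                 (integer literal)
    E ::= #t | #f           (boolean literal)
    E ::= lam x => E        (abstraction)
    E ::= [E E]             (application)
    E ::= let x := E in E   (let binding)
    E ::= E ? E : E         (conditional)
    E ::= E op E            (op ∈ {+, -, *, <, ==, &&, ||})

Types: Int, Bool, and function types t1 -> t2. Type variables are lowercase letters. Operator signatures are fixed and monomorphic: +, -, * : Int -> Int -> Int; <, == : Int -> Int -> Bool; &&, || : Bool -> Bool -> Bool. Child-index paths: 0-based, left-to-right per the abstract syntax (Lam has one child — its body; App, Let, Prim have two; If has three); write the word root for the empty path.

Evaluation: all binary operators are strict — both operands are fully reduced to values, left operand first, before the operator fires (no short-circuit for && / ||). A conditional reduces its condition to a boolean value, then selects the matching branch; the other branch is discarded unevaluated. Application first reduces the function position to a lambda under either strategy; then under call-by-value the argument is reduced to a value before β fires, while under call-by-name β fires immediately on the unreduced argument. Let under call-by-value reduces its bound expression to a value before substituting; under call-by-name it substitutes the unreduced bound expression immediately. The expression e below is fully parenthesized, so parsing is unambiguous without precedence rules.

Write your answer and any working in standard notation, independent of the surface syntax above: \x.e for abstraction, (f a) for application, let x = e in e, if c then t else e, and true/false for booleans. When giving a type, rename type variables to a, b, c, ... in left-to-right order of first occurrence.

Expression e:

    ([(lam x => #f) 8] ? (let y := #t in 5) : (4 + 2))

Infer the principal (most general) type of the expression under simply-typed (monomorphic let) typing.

Answer: Int

Derivation:
\x._ : a -> Bool
  unify a -> Bool ~ Int -> b
  unify a ~ Int
  unify Bool ~ b
_ _ : Bool
  unify Bool ~ Bool
let y : Bool
  unify Int ~ Int
  unify Int ~ Int
  unify Int ~ Int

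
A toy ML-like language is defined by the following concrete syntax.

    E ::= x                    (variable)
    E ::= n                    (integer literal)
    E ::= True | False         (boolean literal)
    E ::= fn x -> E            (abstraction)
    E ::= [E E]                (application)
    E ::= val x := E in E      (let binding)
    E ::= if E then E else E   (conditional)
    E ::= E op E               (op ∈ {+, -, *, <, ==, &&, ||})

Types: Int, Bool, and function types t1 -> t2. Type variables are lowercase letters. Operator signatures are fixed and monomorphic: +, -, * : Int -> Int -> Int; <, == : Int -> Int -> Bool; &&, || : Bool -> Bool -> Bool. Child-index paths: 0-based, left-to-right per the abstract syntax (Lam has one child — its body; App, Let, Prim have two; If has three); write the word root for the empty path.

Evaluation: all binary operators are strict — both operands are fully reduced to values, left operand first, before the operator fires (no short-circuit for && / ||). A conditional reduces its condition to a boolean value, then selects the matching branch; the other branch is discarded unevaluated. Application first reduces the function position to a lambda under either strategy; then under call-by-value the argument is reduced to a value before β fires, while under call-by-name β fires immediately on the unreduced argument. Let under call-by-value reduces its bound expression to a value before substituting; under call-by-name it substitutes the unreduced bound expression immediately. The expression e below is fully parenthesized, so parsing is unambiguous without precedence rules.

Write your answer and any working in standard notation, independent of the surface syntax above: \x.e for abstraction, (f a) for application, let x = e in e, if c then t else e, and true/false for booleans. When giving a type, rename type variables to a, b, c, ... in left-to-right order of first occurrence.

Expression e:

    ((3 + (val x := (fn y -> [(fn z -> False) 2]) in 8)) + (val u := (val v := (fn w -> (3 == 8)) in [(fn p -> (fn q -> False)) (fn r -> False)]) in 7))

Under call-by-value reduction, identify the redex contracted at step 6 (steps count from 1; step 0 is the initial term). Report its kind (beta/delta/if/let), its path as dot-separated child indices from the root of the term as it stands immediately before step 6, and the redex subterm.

Answer: delta at root : (11 + 7)

Trace:
step 0: ((3 + (let x = (\y.((\z.false) 2)) in 8)) + (let u = (let v = (\w.(3 == 8)) in ((\p.(\q.false)) (\r.false))) in 7))
step 1: [let@0.1] ((3 + 8) + (let u = (let v = (\w.(3 == 8)) in ((\p.(\q.false)) (\r.false))) in 7))
step 2: [delta@0] (11 + (let u = (let v = (\w.(3 == 8)) in ((\p.(\q.false)) (\r.false))) in 7))
step 3: [let@1.0] (11 + (let u = ((\p.(\q.false)) (\r.false)) in 7))
step 4: [beta@1.0] (11 + (let u = (\q.false) in 7))
step 5: [let@1] (11 + 7)
step 6: [delta@root] 18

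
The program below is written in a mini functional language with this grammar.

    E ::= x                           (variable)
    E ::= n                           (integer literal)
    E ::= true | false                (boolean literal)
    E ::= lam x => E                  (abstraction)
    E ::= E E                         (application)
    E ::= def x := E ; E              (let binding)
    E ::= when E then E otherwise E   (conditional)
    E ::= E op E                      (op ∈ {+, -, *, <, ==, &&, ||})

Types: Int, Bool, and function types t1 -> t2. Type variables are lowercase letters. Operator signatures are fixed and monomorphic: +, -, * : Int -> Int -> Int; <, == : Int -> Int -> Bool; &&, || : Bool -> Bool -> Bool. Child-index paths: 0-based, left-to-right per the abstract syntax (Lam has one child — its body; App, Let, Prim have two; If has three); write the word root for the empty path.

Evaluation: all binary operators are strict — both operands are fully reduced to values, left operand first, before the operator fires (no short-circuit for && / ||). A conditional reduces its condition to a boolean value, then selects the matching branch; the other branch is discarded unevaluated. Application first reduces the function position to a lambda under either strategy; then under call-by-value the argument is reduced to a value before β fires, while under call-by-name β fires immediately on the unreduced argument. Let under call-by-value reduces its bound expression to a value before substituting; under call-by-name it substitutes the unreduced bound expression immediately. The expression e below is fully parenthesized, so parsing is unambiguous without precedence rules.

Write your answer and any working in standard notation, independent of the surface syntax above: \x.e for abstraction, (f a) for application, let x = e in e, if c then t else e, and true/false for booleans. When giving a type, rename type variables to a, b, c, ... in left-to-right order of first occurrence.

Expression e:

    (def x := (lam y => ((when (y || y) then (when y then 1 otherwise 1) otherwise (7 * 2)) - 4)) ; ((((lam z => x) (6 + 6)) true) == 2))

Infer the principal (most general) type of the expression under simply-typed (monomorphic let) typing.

Derivation:
y : a
  unify a ~ Bool
y : Bool
  unify Bool ~ Bool
  unify Bool ~ Bool
y : Bool
  unify Bool ~ Bool
  unify Int ~ Int
  unify Int ~ Int
  unify Int ~ Int
  unify Int ~ Int
  unify Int ~ Int
  unify Int ~ Int
\y._ : Bool -> Int
let x : Bool -> Int
x : Bool -> Int
\z._ : b -> Bool -> Int
  unify Int ~ Int
  unify Int ~ Int
  unify b -> Bool -> Int ~ Int -> c
  unify b ~ Int
  unify Bool -> Int ~ c
_ _ : Bool -> Int
  unify Bool -> Int ~ Bool -> d
  unify Bool ~ Bool
  unify Int ~ d
_ _ : Int
  unify Int ~ Int
  unify Int ~ Int

Answer: Bool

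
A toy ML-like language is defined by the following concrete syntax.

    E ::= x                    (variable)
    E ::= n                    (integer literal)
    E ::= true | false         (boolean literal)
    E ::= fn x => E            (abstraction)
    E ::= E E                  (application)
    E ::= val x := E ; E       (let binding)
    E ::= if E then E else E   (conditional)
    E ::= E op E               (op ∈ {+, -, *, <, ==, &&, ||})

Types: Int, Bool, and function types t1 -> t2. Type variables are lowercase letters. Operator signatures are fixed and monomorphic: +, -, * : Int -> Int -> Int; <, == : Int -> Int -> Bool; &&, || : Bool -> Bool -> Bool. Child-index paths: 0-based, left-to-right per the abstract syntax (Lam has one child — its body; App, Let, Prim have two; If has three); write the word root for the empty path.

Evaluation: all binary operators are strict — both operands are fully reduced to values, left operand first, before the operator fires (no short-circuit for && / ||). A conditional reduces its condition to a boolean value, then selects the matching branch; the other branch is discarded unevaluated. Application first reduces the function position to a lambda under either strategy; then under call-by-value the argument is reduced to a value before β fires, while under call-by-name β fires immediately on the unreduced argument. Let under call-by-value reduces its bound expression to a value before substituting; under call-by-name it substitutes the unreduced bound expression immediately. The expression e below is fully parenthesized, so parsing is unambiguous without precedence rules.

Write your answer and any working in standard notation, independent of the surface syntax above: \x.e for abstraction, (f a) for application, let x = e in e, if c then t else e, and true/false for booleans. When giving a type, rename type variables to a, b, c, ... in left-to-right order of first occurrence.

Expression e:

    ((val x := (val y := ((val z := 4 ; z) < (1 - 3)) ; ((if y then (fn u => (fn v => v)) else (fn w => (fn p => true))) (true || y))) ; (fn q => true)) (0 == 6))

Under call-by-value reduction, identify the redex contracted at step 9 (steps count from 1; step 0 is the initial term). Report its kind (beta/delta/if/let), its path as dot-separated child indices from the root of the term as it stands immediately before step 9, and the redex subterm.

Answer: delta at 1 : (0 == 6)

Trace:
step 0: ((let x = (let y = ((let z = 4 in z) < (1 - 3)) in ((if y then (\u.(\v.v)) else (\w.(\p.true))) (true || y))) in (\q.true)) (0 == 6))
step 1: [let@0.0.0.0] ((let x = (let y = (4 < (1 - 3)) in ((if y then (\u.(\v.v)) else (\w.(\p.true))) (true || y))) in (\q.true)) (0 == 6))
step 2: [delta@0.0.0.1] ((let x = (let y = (4 < -2) in ((if y then (\u.(\v.v)) else (\w.(\p.true))) (true || y))) in (\q.true)) (0 == 6))
step 3: [delta@0.0.0] ((let x = (let y = false in ((if y then (\u.(\v.v)) else (\w.(\p.true))) (true || y))) in (\q.true)) (0 == 6))
step 4: [let@0.0] ((let x = ((if false then (\u.(\v.v)) else (\w.(\p.true))) (true || false)) in (\q.true)) (0 == 6))
step 5: [if@0.0.0] ((let x = ((\w.(\p.true)) (true || false)) in (\q.true)) (0 == 6))
step 6: [delta@0.0.1] ((let x = ((\w.(\p.true)) true) in (\q.true)) (0 == 6))
step 7: [beta@0.0] ((let x = (\p.true) in (\q.true)) (0 == 6))
step 8: [let@0] ((\q.true) (0 == 6))
step 9: [delta@1] ((\q.true) false)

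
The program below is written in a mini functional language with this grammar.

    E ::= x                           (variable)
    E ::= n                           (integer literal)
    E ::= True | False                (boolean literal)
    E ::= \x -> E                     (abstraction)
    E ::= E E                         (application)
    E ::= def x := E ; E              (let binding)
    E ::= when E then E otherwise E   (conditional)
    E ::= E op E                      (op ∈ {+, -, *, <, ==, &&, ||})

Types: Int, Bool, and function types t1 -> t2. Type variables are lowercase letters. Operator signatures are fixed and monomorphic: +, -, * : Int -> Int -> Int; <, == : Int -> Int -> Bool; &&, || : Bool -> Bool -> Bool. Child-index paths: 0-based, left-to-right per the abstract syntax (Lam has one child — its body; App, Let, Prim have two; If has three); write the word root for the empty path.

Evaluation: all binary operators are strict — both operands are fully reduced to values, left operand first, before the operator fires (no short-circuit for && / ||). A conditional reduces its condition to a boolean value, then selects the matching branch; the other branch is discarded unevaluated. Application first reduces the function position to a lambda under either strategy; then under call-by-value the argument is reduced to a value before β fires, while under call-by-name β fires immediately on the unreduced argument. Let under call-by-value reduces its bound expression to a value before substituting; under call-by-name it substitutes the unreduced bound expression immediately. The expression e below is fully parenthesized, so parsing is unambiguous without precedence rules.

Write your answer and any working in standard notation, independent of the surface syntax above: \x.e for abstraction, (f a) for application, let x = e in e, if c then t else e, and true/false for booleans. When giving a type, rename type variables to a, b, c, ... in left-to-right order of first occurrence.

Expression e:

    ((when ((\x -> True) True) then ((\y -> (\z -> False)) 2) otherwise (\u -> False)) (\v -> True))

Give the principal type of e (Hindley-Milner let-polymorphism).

Working:
\x._ : a -> Bool
  unify a -> Bool ~ Bool -> b
  unify a ~ Bool
  unify Bool ~ b
_ _ : Bool
  unify Bool ~ Bool
\z._ : d -> Bool
\y._ : c -> d -> Bool
  unify c -> d -> Bool ~ Int -> e
  unify c ~ Int
  unify d -> Bool ~ e
_ _ : d -> Bool
\u._ : f -> Bool
  unify d -> Bool ~ f -> Bool
  unify d ~ f
  unify Bool ~ Bool
\v._ : g -> Bool
  unify f -> Bool ~ (g -> Bool) -> h
  unify f ~ g -> Bool
  unify Bool ~ h
_ _ : Bool

Answer: Bool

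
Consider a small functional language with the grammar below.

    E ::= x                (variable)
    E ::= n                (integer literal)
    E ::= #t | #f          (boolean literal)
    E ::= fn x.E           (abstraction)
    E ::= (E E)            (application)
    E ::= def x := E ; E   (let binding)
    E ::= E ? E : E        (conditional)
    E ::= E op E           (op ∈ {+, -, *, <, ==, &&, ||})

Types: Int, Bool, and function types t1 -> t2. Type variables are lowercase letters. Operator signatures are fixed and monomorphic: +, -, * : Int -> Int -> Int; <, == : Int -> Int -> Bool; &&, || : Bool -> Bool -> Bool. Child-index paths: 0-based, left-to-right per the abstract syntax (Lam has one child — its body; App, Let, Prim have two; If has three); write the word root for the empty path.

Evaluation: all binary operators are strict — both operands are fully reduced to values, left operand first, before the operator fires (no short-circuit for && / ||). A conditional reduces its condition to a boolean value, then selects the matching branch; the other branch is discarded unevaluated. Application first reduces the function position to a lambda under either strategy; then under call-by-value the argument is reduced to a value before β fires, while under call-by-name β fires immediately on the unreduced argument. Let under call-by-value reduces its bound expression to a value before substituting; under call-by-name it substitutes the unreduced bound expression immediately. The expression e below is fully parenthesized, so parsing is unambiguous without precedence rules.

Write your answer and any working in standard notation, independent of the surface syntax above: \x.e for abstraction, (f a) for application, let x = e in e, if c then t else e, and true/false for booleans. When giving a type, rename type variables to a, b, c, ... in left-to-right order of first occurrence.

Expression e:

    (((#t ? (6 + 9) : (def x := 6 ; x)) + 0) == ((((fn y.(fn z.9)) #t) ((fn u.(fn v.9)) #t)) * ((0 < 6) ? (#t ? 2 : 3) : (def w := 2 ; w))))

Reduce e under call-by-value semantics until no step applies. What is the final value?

Trace:
step 0: (((if true then (6 + 9) else (let x = 6 in x)) + 0) == ((((\y.(\z.9)) true) ((\u.(\v.9)) true)) * (if (0 < 6) then (if true then 2 else 3) else (let w = 2 in w))))
step 1: [if@0.0] (((6 + 9) + 0) == ((((\y.(\z.9)) true) ((\u.(\v.9)) true)) * (if (0 < 6) then (if true then 2 else 3) else (let w = 2 in w))))
step 2: [delta@0.0] ((15 + 0) == ((((\y.(\z.9)) true) ((\u.(\v.9)) true)) * (if (0 < 6) then (if true then 2 else 3) else (let w = 2 in w))))
step 3: [delta@0] (15 == ((((\y.(\z.9)) true) ((\u.(\v.9)) true)) * (if (0 < 6) then (if true then 2 else 3) else (let w = 2 in w))))
step 4: [beta@1.0.0] (15 == (((\z.9) ((\u.(\v.9)) true)) * (if (0 < 6) then (if true then 2 else 3) else (let w = 2 in w))))
step 5: [beta@1.0.1] (15 == (((\z.9) (\v.9)) * (if (0 < 6) then (if true then 2 else 3) else (let w = 2 in w))))
step 6: [beta@1.0] (15 == (9 * (if (0 < 6) then (if true then 2 else 3) else (let w = 2 in w))))
step 7: [delta@1.1.0] (15 == (9 * (if true then (if true then 2 else 3) else (let w = 2 in w))))
step 8: [if@1.1] (15 == (9 * (if true then 2 else 3)))
step 9: [if@1.1] (15 == (9 * 2))
step 10: [delta@1] (15 == 18)
step 11: [delta@root] false

Answer: false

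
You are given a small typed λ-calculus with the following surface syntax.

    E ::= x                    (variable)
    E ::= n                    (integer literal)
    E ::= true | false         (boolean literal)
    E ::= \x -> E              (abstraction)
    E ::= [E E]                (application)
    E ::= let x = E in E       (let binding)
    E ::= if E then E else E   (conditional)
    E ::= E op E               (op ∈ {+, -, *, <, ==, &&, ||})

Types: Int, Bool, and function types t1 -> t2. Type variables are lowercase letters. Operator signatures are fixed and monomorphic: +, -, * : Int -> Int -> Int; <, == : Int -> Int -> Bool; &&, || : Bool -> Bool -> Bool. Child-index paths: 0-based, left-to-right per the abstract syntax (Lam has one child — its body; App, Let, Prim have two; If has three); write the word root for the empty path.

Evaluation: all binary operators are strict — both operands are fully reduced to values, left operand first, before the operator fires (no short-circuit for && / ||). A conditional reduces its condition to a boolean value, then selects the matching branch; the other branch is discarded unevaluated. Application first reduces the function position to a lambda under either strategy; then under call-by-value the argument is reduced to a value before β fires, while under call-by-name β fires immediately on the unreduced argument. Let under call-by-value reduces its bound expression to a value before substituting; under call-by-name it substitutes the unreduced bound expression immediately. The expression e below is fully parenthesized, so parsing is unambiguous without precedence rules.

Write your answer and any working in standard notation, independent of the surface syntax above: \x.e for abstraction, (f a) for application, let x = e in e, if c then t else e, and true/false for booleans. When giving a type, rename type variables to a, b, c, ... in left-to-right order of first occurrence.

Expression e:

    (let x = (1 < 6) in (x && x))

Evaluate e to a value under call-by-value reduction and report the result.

Answer: true

Trace:
step 0: (let x = (1 < 6) in (x && x))
step 1: [delta@0] (let x = true in (x && x))
step 2: [let@root] (true && true)
step 3: [delta@root] true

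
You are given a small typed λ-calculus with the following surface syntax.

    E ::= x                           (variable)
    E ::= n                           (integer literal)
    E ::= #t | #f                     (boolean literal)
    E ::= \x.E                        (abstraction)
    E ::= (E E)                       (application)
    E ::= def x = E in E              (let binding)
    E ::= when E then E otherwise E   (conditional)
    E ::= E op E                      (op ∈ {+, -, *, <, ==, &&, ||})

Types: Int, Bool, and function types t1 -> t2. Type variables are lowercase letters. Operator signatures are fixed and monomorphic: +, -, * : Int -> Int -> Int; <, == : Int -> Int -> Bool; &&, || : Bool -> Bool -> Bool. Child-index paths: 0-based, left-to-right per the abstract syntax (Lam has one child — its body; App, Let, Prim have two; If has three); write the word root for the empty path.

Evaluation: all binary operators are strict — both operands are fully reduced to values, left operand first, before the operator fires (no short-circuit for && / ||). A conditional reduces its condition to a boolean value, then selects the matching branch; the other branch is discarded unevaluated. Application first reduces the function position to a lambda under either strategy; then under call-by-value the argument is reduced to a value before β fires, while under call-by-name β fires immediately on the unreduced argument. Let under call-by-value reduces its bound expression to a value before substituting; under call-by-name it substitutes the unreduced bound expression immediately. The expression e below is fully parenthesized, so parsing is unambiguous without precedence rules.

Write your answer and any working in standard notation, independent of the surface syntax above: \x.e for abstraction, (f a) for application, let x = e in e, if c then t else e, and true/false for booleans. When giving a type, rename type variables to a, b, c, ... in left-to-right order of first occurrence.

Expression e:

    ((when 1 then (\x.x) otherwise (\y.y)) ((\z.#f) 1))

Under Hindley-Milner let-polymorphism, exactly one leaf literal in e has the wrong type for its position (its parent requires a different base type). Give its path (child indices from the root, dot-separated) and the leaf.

Answer: 0.0 : 1

Trace:
  unify Int ~ Bool
  FAIL: mismatch Int ~ Bool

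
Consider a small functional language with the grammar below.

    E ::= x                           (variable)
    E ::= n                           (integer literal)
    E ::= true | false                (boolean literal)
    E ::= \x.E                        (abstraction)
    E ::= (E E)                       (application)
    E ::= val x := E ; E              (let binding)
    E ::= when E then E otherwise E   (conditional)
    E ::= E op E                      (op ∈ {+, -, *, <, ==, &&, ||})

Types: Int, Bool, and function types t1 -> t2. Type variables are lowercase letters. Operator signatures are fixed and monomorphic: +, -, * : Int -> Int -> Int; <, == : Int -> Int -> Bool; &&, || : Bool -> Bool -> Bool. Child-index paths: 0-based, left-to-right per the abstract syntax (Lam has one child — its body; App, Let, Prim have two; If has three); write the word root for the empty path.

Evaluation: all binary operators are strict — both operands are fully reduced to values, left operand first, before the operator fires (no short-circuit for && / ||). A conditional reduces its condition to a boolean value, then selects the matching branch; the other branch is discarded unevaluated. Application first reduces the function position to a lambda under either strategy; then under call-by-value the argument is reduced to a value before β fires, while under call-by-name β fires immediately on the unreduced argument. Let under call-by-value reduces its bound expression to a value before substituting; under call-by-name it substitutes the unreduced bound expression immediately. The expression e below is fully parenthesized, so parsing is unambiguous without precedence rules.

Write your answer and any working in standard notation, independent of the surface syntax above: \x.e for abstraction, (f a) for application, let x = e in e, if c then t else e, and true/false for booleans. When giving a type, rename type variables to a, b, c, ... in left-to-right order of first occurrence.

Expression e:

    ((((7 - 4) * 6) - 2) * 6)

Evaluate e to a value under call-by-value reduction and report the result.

Trace:
step 0: ((((7 - 4) * 6) - 2) * 6)
step 1: [delta@0.0.0] (((3 * 6) - 2) * 6)
step 2: [delta@0.0] ((18 - 2) * 6)
step 3: [delta@0] (16 * 6)
step 4: [delta@root] 96

Answer: 96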